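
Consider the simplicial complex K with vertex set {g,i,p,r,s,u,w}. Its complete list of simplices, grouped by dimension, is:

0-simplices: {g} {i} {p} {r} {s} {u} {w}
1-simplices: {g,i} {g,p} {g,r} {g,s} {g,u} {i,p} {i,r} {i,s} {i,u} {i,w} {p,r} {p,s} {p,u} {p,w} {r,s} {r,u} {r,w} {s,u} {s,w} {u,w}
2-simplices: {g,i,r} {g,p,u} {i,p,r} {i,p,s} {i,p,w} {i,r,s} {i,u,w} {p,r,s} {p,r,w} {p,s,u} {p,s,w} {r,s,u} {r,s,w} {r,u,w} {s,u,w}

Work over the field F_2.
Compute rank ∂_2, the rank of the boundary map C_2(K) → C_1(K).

rank∂_2=12

n_0=7 n_1=20 n_2=15  [Z2]
∂1: piv[gi,gp,gr,gs,gu,iw] rk=6  ker:ip,ir,is,iu,pr,ps,pu,pw,rs,ru,rw,su,sw,uw
∂2: piv[gir,gpu,ipr,ips,ipw,irs,iuw,prw,psu,psw,rsu,ruw] rk=12  ker:prs,rsw,suw
rk∂_2=12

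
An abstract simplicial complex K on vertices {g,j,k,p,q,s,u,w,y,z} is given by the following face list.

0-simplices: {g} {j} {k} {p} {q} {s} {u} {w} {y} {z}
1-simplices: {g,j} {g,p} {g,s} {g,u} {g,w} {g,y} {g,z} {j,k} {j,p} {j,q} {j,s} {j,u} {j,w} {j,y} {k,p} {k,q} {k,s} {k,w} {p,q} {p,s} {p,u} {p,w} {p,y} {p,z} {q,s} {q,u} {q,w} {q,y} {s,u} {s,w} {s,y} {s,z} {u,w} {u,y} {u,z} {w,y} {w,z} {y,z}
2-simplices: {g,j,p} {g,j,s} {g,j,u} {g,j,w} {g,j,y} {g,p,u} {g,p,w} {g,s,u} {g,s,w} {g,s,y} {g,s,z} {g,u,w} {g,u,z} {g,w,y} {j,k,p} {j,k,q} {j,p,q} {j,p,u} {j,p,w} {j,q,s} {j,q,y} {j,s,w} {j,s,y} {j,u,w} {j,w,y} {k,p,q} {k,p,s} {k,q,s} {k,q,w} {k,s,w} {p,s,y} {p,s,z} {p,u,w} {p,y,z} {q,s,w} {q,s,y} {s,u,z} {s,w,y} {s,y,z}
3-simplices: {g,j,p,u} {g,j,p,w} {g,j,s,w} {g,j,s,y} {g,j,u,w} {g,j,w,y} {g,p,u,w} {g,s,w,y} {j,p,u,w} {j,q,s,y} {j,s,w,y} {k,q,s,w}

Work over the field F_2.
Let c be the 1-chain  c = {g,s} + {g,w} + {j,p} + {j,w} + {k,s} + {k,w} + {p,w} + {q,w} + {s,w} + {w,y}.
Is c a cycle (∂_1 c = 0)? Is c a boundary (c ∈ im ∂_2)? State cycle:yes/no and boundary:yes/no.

cycle:no boundary:no

n_0=10 n_1=38 n_2=39 n_3=12  [Z2]
∂1: piv[gj,gp,gs,gu,gw,gy,gz,jk,jq] rk=9  ker:jp,js,ju,jw,jy,kp,kq,ks,kw,pq,ps,pu,pw,py,pz,qs,qu,qw,qy,su,sw,sy,sz,uw,uy,uz,wy,wz,yz
∂2: piv[gjp,gjs,gju,gjw,gjy,gpu,gpw,gsu,gsw,gsy,gsz,guw,guz,gwy,jkp,jkq,jpq,jqs,jqy,kps,kqs,kqw,ksw,psy,psz,pyz] rk=26  ker:jpu,jpw,jsw,jsy,juw,jwy,kpq,puw,qsw,qsy,suz,swy,syz
∂3: piv[gjpu,gjpw,gjsw,gjsy,gjuw,gjwy,gpuw,gswy,jqsy,kqsw] rk=10  ker:jpuw,jswy
∂1c = {q} + {s} + {w} + {y}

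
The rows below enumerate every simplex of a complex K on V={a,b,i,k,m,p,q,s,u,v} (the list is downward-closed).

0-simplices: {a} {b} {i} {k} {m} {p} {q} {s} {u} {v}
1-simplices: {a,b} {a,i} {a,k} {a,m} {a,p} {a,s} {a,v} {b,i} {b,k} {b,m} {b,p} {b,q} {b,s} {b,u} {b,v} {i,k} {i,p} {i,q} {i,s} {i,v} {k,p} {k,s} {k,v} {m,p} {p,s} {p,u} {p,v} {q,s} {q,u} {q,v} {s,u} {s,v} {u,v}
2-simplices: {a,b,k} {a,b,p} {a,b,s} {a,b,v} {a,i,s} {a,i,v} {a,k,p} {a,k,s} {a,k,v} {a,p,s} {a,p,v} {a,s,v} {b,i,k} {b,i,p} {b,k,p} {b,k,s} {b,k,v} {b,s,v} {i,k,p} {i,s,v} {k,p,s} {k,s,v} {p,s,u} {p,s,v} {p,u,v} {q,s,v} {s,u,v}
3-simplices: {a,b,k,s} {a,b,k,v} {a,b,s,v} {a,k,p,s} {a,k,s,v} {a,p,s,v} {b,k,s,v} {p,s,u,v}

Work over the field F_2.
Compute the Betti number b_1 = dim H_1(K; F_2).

b_1=7

n_0=10 n_1=33 n_2=27 n_3=8  [Z2]
∂1: piv[ab,ai,ak,am,ap,as,av,bq,bu] rk=9  ker:bi,bk,bm,bp,bs,bv,ik,ip,iq,is,iv,kp,ks,kv,mp,ps,pu,pv,qs,qu,qv,su,sv,uv
∂2: piv[abk,abp,abs,abv,ais,aiv,akp,aks,akv,aps,apv,asv,bik,bip,psu,puv,qsv] rk=17  ker:bkp,bks,bkv,bsv,ikp,isv,kps,ksv,psv,suv
∂3: piv[abks,abkv,absv,akps,aksv,apsv,psuv] rk=7  ker:bksv
b_1=(33−9)−17=7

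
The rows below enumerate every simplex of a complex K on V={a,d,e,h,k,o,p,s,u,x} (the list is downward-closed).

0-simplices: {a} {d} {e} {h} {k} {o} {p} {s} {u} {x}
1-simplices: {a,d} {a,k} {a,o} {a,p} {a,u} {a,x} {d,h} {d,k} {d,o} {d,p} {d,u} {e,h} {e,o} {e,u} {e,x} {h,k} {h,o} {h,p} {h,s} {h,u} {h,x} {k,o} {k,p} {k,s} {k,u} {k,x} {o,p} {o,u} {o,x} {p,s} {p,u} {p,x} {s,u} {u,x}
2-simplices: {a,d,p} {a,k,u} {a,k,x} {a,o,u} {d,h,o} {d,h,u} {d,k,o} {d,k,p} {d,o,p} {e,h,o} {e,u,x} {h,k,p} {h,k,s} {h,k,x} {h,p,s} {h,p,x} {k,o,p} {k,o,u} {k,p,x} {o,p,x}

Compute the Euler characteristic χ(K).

n_0=10 n_1=34 n_2=20
χ=+10−34+20=-4

χ(K)=-4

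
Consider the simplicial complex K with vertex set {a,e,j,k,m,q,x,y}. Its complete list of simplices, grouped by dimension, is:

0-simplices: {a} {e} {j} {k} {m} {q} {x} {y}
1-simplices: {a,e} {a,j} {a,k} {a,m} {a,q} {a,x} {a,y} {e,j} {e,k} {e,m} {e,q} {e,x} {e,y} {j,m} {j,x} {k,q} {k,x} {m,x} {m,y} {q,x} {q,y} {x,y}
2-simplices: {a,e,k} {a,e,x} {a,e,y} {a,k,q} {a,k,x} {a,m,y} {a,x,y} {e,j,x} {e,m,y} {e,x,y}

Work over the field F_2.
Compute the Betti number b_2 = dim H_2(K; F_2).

b_2=1

n_0=8 n_1=22 n_2=10  [Z2]
∂1: piv[ae,aj,ak,am,aq,ax,ay] rk=7  ker:ej,ek,em,eq,ex,ey,jm,jx,kq,kx,mx,my,qx,qy,xy
∂2: piv[aek,aex,aey,akq,akx,amy,axy,ejx,emy] rk=9  ker:exy
b_2=(10−9)−0=1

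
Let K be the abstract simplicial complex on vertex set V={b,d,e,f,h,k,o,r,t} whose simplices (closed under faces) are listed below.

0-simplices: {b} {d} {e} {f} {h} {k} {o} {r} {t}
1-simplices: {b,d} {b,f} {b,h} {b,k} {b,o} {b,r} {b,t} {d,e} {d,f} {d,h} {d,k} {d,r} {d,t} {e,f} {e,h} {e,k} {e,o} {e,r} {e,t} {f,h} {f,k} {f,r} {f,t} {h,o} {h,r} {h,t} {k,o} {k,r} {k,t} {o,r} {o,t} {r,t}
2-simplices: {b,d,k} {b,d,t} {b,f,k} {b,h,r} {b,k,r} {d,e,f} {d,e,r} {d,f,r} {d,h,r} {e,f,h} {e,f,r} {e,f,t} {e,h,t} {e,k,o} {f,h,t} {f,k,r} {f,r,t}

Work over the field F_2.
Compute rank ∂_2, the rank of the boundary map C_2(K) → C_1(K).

rank∂_2=15

n_0=9 n_1=32 n_2=17  [Z2]
∂1: piv[bd,bf,bh,bk,bo,br,bt,de] rk=8  ker:df,dh,dk,dr,dt,ef,eh,ek,eo,er,et,fh,fk,fr,ft,ho,hr,ht,ko,kr,kt,or,ot,rt
∂2: piv[bdk,bdt,bfk,bhr,bkr,def,der,dfr,dhr,efh,eft,eht,eko,fkr,frt] rk=15  ker:efr,fht
rk∂_2=15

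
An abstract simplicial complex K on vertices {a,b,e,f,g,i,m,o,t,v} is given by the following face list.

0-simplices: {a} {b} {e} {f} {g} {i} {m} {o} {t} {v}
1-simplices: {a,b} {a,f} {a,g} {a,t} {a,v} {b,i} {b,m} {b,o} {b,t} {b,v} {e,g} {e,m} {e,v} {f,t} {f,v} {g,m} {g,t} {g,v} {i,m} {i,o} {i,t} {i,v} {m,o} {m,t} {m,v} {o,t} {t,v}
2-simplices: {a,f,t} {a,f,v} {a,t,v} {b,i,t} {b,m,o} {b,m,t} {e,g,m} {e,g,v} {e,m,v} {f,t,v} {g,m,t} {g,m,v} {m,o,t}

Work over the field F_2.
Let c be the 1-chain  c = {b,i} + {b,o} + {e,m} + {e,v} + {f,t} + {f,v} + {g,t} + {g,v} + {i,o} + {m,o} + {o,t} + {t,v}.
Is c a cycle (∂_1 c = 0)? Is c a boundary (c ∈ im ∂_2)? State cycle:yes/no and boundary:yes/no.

n_0=10 n_1=27 n_2=13  [Z2]
∂1: piv[ab,af,ag,at,av,bi,bm,bo,eg] rk=9  ker:bt,bv,em,ev,ft,fv,gm,gt,gv,im,io,it,iv,mo,mt,mv,ot,tv
∂2: piv[aft,afv,atv,bit,bmo,bmt,egm,egv,emv,gmt,mot] rk=11  ker:ftv,gmv
∂1c = 0
c vs im∂2: residual ≠ 0 ⇒ not boundary

cycle:yes boundary:no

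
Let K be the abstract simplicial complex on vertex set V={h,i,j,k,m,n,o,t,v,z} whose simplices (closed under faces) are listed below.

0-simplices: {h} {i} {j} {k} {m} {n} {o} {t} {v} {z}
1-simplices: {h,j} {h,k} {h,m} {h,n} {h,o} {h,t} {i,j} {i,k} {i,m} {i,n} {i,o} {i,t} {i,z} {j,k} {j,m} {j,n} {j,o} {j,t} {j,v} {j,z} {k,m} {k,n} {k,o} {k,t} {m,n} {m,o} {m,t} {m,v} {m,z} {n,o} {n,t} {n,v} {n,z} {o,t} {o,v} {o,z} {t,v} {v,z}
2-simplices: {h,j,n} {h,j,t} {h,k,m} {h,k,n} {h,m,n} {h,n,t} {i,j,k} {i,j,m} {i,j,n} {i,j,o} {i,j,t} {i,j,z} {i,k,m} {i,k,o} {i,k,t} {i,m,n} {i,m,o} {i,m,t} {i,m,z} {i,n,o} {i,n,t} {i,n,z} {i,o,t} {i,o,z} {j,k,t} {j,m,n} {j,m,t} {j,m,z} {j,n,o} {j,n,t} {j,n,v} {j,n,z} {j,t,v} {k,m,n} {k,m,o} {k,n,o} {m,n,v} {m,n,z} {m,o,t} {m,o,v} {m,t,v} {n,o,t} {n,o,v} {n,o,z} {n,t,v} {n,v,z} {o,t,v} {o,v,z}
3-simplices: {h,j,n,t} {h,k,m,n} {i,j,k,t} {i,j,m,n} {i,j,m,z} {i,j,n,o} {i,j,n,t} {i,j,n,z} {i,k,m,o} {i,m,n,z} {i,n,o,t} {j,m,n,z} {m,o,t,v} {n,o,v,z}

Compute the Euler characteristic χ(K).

χ(K)=6

n_0=10 n_1=38 n_2=48 n_3=14
χ=+10−38+48−14=6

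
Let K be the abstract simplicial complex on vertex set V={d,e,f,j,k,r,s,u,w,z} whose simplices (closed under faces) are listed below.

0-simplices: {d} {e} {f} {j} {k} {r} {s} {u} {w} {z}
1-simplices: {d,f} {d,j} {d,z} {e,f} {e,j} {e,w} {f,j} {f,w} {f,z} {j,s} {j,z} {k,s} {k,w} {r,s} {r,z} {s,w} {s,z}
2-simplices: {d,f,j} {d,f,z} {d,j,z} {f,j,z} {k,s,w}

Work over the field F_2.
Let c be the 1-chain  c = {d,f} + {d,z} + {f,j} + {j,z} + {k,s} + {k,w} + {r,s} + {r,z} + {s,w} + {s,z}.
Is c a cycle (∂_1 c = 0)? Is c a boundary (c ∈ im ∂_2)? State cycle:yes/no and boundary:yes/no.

n_0=10 n_1=17 n_2=5  [Z2]
∂1: piv[df,dj,dz,ef,ew,js,ks,rs] rk=8  ker:ej,fj,fw,fz,jz,kw,rz,sw,sz
∂2: piv[dfj,dfz,djz,ksw] rk=4  ker:fjz
∂1c = 0
c vs im∂2: residual ≠ 0 ⇒ not boundary

cycle:yes boundary:no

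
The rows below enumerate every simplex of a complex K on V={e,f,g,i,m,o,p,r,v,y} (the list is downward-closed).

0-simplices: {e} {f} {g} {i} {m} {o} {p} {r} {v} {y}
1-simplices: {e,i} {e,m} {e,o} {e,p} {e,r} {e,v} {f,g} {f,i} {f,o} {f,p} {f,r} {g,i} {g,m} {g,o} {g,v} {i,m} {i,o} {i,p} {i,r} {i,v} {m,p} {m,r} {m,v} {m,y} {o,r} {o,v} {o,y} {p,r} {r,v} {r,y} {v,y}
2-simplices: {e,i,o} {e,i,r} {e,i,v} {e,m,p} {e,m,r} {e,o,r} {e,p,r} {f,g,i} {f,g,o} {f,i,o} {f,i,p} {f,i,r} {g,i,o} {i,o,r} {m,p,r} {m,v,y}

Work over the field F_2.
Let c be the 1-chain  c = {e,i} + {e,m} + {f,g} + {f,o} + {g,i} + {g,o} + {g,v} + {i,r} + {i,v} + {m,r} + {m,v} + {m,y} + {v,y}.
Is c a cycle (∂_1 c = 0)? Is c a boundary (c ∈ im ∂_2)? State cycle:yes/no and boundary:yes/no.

cycle:yes boundary:no

n_0=10 n_1=31 n_2=16  [Z2]
∂1: piv[ei,em,eo,ep,er,ev,fg,fi,my] rk=9  ker:fo,fp,fr,gi,gm,go,gv,im,io,ip,ir,iv,mp,mr,mv,or,ov,oy,pr,rv,ry,vy
∂2: piv[eio,eir,eiv,emp,emr,eor,epr,fgi,fgo,fio,fip,fir,mvy] rk=13  ker:gio,ior,mpr
∂1c = 0
c vs im∂2: residual ≠ 0 ⇒ not boundary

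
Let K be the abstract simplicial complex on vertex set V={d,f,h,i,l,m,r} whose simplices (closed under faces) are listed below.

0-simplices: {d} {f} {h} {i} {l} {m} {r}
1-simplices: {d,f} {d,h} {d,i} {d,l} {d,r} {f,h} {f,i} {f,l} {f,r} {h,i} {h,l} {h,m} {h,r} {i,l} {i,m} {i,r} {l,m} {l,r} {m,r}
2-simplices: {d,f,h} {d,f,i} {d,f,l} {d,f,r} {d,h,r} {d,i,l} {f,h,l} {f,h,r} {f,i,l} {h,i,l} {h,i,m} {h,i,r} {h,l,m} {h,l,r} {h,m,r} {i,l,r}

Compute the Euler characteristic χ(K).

χ(K)=4

n_0=7 n_1=19 n_2=16
χ=+7−19+16=4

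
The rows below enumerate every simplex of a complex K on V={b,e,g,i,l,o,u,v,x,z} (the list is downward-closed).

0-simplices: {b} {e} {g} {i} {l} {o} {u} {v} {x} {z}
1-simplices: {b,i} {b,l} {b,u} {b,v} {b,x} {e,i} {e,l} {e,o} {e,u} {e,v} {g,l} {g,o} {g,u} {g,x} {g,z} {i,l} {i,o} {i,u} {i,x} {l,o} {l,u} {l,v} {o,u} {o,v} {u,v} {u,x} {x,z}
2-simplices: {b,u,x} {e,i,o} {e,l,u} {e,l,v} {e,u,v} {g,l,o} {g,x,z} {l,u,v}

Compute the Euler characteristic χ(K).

n_0=10 n_1=27 n_2=8
χ=+10−27+8=-9

χ(K)=-9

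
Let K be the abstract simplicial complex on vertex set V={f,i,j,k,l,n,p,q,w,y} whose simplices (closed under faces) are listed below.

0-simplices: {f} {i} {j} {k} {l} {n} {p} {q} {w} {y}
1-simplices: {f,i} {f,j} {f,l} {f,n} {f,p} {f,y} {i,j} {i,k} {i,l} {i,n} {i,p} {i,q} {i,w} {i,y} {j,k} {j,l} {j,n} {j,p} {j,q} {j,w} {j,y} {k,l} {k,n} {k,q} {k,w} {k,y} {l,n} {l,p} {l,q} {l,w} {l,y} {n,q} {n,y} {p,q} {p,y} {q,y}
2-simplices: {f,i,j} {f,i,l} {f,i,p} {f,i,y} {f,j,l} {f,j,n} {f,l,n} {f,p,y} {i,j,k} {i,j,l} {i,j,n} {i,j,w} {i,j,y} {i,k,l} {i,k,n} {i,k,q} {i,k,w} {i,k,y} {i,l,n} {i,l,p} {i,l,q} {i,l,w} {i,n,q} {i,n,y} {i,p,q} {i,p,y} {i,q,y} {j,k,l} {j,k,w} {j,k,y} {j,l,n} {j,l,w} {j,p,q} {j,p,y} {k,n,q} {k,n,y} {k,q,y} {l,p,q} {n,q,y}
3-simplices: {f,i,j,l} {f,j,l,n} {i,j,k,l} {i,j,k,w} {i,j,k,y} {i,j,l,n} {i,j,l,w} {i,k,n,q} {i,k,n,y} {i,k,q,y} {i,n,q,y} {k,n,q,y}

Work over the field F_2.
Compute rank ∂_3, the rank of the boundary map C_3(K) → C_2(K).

rank∂_3=11

n_0=10 n_1=36 n_2=39 n_3=12  [Z2]
∂1: piv[fi,fj,fl,fn,fp,fy,ik,iq,iw] rk=9  ker:ij,il,in,ip,iy,jk,jl,jn,jp,jq,jw,jy,kl,kn,kq,kw,ky,ln,lp,lq,lw,ly,nq,ny,pq,py,qy
∂2: piv[fij,fil,fip,fiy,fjl,fjn,fln,fpy,ijk,ijn,ijw,ijy,ikl,ikn,ikq,ikw,iky,ilp,ilq,ilw,inq,iny,ipq,iqy,jpq,jpy] rk=26  ker:ijl,iln,ipy,jkl,jkw,jky,jln,jlw,knq,kny,kqy,lpq,nqy
∂3: piv[fijl,fjln,ijkl,ijkw,ijky,ijln,ijlw,iknq,ikny,ikqy,inqy] rk=11  ker:knqy
rk∂_3=11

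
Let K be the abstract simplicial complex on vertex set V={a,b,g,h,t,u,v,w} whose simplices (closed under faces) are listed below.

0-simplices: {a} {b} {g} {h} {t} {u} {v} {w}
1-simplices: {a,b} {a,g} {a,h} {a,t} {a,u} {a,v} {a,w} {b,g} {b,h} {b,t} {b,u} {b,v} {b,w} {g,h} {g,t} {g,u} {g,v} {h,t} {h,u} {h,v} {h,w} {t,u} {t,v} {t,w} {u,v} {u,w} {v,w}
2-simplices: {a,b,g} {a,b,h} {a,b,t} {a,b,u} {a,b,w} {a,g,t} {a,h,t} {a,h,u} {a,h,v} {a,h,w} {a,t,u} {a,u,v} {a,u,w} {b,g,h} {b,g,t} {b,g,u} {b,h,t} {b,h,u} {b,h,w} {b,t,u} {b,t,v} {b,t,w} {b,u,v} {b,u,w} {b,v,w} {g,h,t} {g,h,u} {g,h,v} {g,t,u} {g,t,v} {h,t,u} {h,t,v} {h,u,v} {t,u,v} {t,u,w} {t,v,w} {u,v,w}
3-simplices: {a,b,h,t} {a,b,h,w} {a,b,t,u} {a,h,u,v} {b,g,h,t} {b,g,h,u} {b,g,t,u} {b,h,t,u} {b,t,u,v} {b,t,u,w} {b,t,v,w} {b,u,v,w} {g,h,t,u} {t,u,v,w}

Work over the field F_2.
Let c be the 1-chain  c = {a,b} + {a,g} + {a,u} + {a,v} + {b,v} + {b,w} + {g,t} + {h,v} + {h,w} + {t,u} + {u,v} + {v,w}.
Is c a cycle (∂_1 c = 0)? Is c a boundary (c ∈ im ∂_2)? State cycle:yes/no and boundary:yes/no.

cycle:no boundary:no

n_0=8 n_1=27 n_2=37 n_3=14  [Z2]
∂1: piv[ab,ag,ah,at,au,av,aw] rk=7  ker:bg,bh,bt,bu,bv,bw,gh,gt,gu,gv,ht,hu,hv,hw,tu,tv,tw,uv,uw,vw
∂2: piv[abg,abh,abt,abu,abw,agt,aht,ahu,ahv,ahw,atu,auv,auw,bgh,bgu,btv,btw,buv,bvw,ghv] rk=20  ker:bgt,bht,bhu,bhw,btu,buw,ght,ghu,gtu,gtv,htu,htv,huv,tuv,tuw,tvw,uvw
∂3: piv[abht,abhw,abtu,ahuv,bght,bghu,bgtu,bhtu,btuv,btuw,btvw,buvw] rk=12  ker:ghtu,tuvw
∂1c = {b} + {u} + {v} + {w}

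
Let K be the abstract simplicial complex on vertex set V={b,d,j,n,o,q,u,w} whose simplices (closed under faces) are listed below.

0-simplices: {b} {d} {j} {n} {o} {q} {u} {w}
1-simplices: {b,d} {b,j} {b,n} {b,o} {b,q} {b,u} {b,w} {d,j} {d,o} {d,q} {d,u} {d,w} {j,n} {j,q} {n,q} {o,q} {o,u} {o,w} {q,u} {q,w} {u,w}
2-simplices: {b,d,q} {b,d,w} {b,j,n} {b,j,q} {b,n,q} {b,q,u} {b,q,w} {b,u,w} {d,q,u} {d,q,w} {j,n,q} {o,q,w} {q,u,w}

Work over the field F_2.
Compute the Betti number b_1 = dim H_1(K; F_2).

b_1=4

n_0=8 n_1=21 n_2=13  [Z2]
∂1: piv[bd,bj,bn,bo,bq,bu,bw] rk=7  ker:dj,do,dq,du,dw,jn,jq,nq,oq,ou,ow,qu,qw,uw
∂2: piv[bdq,bdw,bjn,bjq,bnq,bqu,bqw,buw,dqu,oqw] rk=10  ker:dqw,jnq,quw
b_1=(21−7)−10=4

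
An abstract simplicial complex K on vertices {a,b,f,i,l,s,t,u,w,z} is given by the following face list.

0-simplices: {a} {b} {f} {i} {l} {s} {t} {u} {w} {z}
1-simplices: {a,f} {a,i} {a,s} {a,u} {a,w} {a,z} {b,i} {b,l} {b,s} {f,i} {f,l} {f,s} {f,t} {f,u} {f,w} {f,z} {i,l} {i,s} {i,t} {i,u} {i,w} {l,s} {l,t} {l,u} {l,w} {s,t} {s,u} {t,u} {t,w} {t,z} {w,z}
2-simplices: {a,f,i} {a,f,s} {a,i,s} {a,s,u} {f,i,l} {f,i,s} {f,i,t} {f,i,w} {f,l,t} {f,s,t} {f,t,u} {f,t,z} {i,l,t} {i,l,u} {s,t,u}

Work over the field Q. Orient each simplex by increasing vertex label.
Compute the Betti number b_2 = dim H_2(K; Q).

n_0=10 n_1=31 n_2=15  [Q]
∂1: piv[af,ai,as,au,aw,az,bi,bl,ft] rk=9  ker:bs,fi,fl,fs,fu,fw,fz,il,is,it,iu,iw,ls,lt,lu,lw,st,su,tu,tw,tz,wz
∂2: piv[afi,afs,ais,asu,fil,fit,fiw,flt,fst,ftu,ftz,ilu,stu] rk=13  ker:fis,ilt
b_2=(15−13)−0=2

b_2=2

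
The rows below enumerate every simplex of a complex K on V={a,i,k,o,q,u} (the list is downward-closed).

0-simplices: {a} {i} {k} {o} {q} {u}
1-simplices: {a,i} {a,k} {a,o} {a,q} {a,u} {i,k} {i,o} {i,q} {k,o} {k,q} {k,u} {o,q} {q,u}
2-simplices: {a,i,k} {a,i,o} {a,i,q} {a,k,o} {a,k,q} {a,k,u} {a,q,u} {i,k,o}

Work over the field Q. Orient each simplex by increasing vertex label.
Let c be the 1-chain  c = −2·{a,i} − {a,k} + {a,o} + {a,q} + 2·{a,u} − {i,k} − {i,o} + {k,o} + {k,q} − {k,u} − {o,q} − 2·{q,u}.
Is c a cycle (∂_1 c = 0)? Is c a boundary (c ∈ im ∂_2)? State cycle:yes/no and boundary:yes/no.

cycle:no boundary:no

n_0=6 n_1=13 n_2=8  [Q]
∂1: piv[ai,ak,ao,aq,au] rk=5  ker:ik,io,iq,ko,kq,ku,oq,qu
∂2: piv[aik,aio,aiq,ako,akq,aku,aqu] rk=7  ker:iko
∂1c = −{a} − 3·{k} + 2·{o} + 3·{q} − {u}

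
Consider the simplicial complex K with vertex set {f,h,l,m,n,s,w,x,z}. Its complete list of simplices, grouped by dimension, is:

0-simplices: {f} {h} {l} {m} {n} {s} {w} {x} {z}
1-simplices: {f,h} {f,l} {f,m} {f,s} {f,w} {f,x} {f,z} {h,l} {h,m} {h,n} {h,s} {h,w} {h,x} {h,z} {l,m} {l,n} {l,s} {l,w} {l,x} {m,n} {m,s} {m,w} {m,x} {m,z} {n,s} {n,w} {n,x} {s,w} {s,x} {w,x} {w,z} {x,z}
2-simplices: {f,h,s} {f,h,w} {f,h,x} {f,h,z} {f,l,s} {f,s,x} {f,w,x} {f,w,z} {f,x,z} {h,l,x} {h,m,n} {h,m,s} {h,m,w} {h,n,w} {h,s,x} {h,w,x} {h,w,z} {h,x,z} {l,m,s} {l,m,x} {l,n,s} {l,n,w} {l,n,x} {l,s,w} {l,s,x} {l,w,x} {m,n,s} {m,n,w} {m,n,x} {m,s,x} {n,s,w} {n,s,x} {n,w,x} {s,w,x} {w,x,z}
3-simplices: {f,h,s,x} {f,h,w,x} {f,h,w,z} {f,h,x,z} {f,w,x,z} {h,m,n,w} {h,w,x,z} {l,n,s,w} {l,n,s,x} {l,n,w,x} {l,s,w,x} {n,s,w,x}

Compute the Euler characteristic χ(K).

χ(K)=0

n_0=9 n_1=32 n_2=35 n_3=12
χ=+9−32+35−12=0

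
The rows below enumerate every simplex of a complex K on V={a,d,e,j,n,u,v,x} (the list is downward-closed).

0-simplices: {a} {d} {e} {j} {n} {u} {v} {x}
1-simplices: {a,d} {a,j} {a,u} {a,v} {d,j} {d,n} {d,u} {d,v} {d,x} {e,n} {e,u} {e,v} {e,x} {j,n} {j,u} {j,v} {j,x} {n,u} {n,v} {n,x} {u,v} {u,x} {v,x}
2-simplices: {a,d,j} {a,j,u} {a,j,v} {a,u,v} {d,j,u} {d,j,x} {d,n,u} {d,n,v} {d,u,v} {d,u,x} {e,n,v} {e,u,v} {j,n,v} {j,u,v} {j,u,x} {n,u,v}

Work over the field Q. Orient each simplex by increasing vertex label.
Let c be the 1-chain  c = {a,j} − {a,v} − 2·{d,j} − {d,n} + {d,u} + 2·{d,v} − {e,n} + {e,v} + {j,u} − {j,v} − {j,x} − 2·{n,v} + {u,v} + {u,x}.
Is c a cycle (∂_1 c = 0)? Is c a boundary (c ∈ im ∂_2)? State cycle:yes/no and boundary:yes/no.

cycle:yes boundary:yes

n_0=8 n_1=23 n_2=16  [Q]
∂1: piv[ad,aj,au,av,dn,dx,en] rk=7  ker:dj,du,dv,eu,ev,ex,jn,ju,jv,jx,nu,nv,nx,uv,ux,vx
∂2: piv[adj,aju,ajv,auv,dju,djx,dnu,dnv,duv,dux,env,euv,jnv] rk=13  ker:juv,jux,nuv
∂1c = 0
c vs im∂2: reduces to 0 ⇒ boundary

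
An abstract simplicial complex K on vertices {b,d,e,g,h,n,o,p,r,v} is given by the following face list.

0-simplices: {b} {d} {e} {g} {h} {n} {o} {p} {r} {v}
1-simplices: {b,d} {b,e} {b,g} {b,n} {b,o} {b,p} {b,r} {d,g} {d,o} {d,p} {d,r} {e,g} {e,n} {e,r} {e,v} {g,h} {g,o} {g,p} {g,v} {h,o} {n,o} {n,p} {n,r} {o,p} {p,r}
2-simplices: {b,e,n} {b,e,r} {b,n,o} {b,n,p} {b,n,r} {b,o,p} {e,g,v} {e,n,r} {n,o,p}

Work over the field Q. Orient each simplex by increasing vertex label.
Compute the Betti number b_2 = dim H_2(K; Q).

b_2=2

n_0=10 n_1=25 n_2=9  [Q]
∂1: piv[bd,be,bg,bn,bo,bp,br,ev,gh] rk=9  ker:dg,do,dp,dr,eg,en,er,go,gp,gv,ho,no,np,nr,op,pr
∂2: piv[ben,ber,bno,bnp,bnr,bop,egv] rk=7  ker:enr,nop
b_2=(9−7)−0=2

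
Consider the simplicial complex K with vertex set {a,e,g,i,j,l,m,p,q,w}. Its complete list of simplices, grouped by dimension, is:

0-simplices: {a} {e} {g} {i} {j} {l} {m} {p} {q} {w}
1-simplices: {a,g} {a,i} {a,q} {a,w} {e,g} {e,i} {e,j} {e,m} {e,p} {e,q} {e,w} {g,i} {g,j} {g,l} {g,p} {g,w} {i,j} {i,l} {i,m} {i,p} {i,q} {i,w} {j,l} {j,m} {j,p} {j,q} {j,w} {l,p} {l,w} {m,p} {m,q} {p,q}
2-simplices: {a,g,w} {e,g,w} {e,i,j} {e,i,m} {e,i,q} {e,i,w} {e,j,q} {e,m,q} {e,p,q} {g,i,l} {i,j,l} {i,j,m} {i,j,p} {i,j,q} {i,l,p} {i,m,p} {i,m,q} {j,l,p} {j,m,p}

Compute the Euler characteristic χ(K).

n_0=10 n_1=32 n_2=19
χ=+10−32+19=-3

χ(K)=-3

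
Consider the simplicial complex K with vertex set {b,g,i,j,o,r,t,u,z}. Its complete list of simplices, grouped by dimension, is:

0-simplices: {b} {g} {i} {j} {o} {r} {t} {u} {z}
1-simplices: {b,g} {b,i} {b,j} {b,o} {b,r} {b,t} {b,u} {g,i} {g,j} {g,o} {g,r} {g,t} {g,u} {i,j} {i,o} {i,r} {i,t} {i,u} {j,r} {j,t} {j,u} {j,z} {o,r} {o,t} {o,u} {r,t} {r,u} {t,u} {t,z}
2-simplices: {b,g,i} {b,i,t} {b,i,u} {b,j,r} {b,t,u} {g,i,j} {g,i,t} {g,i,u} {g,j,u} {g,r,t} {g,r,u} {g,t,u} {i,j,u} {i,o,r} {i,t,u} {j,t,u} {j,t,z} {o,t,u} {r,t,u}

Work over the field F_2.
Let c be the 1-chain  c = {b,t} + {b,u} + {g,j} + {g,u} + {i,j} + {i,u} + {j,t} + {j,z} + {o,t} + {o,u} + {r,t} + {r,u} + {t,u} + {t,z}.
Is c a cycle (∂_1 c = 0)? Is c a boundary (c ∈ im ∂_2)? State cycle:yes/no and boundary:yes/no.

n_0=9 n_1=29 n_2=19  [Z2]
∂1: piv[bg,bi,bj,bo,br,bt,bu,jz] rk=8  ker:gi,gj,go,gr,gt,gu,ij,io,ir,it,iu,jr,jt,ju,or,ot,ou,rt,ru,tu,tz
∂2: piv[bgi,bit,biu,bjr,btu,gij,git,giu,gju,grt,gru,ior,jtu,jtz,otu] rk=15  ker:gtu,iju,itu,rtu
∂1c = 0
c vs im∂2: reduces to 0 ⇒ boundary

cycle:yes boundary:yes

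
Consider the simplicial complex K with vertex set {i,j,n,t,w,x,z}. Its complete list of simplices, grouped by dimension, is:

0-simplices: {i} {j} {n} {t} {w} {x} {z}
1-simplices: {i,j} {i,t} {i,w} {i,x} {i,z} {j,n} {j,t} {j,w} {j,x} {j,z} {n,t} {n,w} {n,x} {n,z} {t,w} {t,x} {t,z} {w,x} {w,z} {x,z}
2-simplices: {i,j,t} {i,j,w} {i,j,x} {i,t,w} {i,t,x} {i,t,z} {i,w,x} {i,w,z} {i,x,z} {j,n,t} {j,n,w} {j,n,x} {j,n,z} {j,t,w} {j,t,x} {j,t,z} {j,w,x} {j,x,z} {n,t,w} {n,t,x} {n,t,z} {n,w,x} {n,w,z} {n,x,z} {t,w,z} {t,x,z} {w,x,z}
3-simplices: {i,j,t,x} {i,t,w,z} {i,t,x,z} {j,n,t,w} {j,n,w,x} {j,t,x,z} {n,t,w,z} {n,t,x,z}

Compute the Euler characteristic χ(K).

n_0=7 n_1=20 n_2=27 n_3=8
χ=+7−20+27−8=6

χ(K)=6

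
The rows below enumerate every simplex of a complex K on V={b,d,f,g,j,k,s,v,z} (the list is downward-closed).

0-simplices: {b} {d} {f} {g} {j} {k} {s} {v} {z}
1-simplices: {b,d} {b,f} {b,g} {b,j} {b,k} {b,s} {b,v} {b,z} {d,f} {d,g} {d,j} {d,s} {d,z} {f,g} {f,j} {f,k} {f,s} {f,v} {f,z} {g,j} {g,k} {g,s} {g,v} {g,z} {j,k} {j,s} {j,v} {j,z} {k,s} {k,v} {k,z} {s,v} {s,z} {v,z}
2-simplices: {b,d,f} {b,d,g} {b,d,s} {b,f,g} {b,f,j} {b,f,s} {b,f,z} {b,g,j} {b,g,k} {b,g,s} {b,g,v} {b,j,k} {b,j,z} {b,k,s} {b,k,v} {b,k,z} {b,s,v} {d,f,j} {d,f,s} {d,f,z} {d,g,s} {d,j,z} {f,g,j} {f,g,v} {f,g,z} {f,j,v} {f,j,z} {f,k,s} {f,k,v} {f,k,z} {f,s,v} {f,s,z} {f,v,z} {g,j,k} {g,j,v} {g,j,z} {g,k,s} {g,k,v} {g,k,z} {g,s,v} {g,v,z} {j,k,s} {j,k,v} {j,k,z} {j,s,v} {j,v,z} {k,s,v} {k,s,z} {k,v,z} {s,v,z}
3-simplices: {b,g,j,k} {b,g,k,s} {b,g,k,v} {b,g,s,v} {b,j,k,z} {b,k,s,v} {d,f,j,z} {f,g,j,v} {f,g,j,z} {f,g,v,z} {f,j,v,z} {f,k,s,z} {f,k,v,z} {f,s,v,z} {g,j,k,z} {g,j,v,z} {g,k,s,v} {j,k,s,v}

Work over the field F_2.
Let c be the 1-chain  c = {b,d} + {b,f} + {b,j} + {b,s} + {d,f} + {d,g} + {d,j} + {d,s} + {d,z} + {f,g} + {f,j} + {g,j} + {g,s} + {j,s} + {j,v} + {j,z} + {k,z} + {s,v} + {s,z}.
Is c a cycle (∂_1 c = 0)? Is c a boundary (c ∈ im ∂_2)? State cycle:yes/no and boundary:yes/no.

cycle:no boundary:no

n_0=9 n_1=34 n_2=50 n_3=18  [Z2]
∂1: piv[bd,bf,bg,bj,bk,bs,bv,bz] rk=8  ker:df,dg,dj,ds,dz,fg,fj,fk,fs,fv,fz,gj,gk,gs,gv,gz,jk,js,jv,jz,ks,kv,kz,sv,sz,vz
∂2: piv[bdf,bdg,bds,bfg,bfj,bfs,bfz,bgj,bgk,bgs,bgv,bjk,bjz,bks,bkv,bkz,bsv,dfj,dfz,fgv,fgz,fjv,fks,fsz,fvz,jks] rk=26  ker:dfs,dgs,djz,fgj,fjz,fkv,fkz,fsv,gjk,gjv,gjz,gks,gkv,gkz,gsv,gvz,jkv,jkz,jsv,jvz,ksv,ksz,kvz,svz
∂3: piv[bgjk,bgks,bgkv,bgsv,bjkz,bksv,dfjz,fgjv,fgjz,fgvz,fjvz,fksz,fkvz,fsvz,gjkz,jksv] rk=16  ker:gjvz,gksv
∂1c = {j} + {k}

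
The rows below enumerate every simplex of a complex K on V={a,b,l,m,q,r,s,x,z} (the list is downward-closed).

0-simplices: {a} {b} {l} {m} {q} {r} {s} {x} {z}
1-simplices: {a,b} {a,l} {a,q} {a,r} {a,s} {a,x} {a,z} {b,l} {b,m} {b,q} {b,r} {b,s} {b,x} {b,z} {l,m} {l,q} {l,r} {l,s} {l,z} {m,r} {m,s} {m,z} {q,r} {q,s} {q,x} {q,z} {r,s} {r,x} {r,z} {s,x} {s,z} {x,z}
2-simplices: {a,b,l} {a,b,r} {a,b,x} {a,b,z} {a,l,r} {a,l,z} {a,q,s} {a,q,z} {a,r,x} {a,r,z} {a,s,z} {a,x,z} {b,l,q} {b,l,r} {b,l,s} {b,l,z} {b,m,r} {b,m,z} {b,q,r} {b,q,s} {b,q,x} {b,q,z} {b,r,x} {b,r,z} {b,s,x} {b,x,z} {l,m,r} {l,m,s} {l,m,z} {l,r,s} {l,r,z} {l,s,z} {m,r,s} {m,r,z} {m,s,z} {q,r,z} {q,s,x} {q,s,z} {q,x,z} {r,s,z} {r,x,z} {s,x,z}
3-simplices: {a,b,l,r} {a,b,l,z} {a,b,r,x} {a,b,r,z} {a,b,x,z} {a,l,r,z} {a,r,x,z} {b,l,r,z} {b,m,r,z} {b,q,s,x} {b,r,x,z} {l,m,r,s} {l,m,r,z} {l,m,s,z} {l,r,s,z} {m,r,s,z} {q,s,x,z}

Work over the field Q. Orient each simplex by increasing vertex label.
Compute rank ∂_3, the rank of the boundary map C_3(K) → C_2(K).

rank∂_3=14

n_0=9 n_1=32 n_2=42 n_3=17  [Q]
∂1: piv[ab,al,aq,ar,as,ax,az,bm] rk=8  ker:bl,bq,br,bs,bx,bz,lm,lq,lr,ls,lz,mr,ms,mz,qr,qs,qx,qz,rs,rx,rz,sx,sz,xz
∂2: piv[abl,abr,abx,abz,alr,alz,aqs,aqz,arx,arz,asz,axz,blq,bls,bmr,bmz,bqr,bqs,bqx,bqz,bsx,lmr,lms,lrs] rk=24  ker:blr,blz,brx,brz,bxz,lmz,lrz,lsz,mrs,mrz,msz,qrz,qsx,qsz,qxz,rsz,rxz,sxz
∂3: piv[ablr,ablz,abrx,abrz,abxz,alrz,arxz,bmrz,bqsx,lmrs,lmrz,lmsz,lrsz,qsxz] rk=14  ker:blrz,brxz,mrsz
rk∂_3=14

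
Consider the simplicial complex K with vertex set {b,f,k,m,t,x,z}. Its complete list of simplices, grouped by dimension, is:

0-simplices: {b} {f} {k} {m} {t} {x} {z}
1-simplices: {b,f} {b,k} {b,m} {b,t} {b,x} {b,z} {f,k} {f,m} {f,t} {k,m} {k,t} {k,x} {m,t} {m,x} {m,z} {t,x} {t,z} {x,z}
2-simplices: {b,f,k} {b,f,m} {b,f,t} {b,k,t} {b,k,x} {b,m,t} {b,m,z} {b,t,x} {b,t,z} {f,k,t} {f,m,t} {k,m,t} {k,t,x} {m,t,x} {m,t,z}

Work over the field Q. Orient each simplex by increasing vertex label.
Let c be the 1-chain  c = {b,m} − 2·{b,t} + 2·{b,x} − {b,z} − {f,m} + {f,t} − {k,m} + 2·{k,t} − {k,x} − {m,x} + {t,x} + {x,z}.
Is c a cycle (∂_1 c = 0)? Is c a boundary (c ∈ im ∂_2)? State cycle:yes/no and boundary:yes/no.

n_0=7 n_1=18 n_2=15  [Q]
∂1: piv[bf,bk,bm,bt,bx,bz] rk=6  ker:fk,fm,ft,km,kt,kx,mt,mx,mz,tx,tz,xz
∂2: piv[bfk,bfm,bft,bkt,bkx,bmt,bmz,btx,btz,kmt,mtx] rk=11  ker:fkt,fmt,ktx,mtz
∂1c = 0
c vs im∂2: residual ≠ 0 ⇒ not boundary

cycle:yes boundary:no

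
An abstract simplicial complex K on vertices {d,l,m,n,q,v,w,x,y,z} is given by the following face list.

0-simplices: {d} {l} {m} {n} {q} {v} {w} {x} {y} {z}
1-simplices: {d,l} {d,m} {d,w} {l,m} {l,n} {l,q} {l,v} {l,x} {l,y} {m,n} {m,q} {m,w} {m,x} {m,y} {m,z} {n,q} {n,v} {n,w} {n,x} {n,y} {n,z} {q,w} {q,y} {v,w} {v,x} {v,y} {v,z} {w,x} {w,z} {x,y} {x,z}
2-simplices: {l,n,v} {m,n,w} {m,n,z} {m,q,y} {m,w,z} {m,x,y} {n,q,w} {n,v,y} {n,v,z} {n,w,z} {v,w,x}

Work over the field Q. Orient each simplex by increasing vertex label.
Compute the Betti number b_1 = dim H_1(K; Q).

n_0=10 n_1=31 n_2=11  [Q]
∂1: piv[dl,dm,dw,ln,lq,lv,lx,ly,mz] rk=9  ker:lm,mn,mq,mw,mx,my,nq,nv,nw,nx,ny,nz,qw,qy,vw,vx,vy,vz,wx,wz,xy,xz
∂2: piv[lnv,mnw,mnz,mqy,mwz,mxy,nqw,nvy,nvz,vwx] rk=10  ker:nwz
b_1=(31−9)−10=12

b_1=12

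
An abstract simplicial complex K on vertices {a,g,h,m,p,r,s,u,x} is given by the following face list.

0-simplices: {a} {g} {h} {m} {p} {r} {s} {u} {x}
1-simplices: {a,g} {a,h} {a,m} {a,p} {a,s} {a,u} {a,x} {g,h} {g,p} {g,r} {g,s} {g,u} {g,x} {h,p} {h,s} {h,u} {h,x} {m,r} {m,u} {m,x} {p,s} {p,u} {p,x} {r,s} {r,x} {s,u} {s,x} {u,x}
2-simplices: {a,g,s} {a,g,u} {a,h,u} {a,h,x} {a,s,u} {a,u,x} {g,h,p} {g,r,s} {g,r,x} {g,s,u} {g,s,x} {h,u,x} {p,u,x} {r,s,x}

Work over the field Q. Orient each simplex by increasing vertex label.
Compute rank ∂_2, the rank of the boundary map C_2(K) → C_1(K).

rank∂_2=11

n_0=9 n_1=28 n_2=14  [Q]
∂1: piv[ag,ah,am,ap,as,au,ax,gr] rk=8  ker:gh,gp,gs,gu,gx,hp,hs,hu,hx,mr,mu,mx,ps,pu,px,rs,rx,su,sx,ux
∂2: piv[ags,agu,ahu,ahx,asu,aux,ghp,grs,grx,gsx,pux] rk=11  ker:gsu,hux,rsx
rk∂_2=11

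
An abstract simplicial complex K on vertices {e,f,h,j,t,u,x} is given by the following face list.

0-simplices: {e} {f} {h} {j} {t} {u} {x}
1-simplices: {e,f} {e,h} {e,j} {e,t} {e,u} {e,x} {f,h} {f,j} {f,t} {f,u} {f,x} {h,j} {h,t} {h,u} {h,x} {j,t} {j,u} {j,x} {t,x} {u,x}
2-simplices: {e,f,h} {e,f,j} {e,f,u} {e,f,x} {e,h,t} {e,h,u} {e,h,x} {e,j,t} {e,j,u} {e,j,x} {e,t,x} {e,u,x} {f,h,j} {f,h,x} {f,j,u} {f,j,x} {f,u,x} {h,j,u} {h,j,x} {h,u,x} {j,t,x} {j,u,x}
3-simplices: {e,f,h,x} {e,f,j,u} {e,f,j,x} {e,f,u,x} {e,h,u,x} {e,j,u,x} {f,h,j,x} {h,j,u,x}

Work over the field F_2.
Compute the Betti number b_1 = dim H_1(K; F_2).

n_0=7 n_1=20 n_2=22 n_3=8  [Z2]
∂1: piv[ef,eh,ej,et,eu,ex] rk=6  ker:fh,fj,ft,fu,fx,hj,ht,hu,hx,jt,ju,jx,tx,ux
∂2: piv[efh,efj,efu,efx,eht,ehu,ehx,ejt,eju,ejx,etx,eux,fhj] rk=13  ker:fhx,fju,fjx,fux,hju,hjx,hux,jtx,jux
∂3: piv[efhx,efju,efjx,efux,ehux,ejux,fhjx,hjux] rk=8
b_1=(20−6)−13=1

b_1=1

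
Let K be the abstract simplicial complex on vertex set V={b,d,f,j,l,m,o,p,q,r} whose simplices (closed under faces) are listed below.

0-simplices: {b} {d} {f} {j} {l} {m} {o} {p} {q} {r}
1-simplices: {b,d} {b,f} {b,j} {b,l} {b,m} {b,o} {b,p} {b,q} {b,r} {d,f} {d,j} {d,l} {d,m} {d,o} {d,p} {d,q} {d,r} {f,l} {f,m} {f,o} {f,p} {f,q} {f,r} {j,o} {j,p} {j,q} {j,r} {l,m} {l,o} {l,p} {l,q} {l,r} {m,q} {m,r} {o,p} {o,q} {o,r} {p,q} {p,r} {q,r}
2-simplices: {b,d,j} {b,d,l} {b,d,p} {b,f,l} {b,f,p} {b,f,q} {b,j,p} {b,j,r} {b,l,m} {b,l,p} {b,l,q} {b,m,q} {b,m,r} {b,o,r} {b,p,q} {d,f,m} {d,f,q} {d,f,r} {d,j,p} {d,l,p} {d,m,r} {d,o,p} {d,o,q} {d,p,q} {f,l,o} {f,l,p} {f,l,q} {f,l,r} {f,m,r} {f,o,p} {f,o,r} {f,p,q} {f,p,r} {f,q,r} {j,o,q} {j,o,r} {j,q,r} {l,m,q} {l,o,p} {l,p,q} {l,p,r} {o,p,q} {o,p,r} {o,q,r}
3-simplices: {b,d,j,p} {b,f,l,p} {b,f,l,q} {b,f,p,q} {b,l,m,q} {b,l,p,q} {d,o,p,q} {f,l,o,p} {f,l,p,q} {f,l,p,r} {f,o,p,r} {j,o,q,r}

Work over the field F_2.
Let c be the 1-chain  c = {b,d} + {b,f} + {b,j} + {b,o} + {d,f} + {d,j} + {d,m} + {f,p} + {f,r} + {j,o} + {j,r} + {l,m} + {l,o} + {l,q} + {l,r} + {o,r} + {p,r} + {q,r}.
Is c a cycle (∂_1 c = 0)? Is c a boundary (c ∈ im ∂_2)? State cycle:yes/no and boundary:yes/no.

cycle:yes boundary:yes

n_0=10 n_1=40 n_2=44 n_3=12  [Z2]
∂1: piv[bd,bf,bj,bl,bm,bo,bp,bq,br] rk=9  ker:df,dj,dl,dm,do,dp,dq,dr,fl,fm,fo,fp,fq,fr,jo,jp,jq,jr,lm,lo,lp,lq,lr,mq,mr,op,oq,or,pq,pr,qr
∂2: piv[bdj,bdl,bdp,bfl,bfp,bfq,bjp,bjr,blm,blp,blq,bmq,bmr,bor,bpq,dfm,dfq,dfr,dmr,dop,doq,dpq,flo,flr,fop,for,fpr,fqr,joq,jor] rk=30  ker:djp,dlp,flp,flq,fmr,fpq,jqr,lmq,lop,lpq,lpr,opq,opr,oqr
∂3: piv[bdjp,bflp,bflq,bfpq,blmq,blpq,dopq,flop,flpr,fopr,joqr] rk=11  ker:flpq
∂1c = 0
c vs im∂2: reduces to 0 ⇒ boundary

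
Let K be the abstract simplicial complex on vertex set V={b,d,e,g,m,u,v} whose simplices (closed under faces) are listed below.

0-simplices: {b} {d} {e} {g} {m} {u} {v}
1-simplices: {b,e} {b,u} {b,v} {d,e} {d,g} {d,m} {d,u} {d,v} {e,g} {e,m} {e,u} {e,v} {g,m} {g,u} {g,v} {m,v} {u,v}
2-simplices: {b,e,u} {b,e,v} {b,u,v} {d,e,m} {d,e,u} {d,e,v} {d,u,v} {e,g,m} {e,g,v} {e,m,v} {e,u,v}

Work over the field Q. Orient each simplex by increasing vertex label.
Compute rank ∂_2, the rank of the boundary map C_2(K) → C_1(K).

rank∂_2=9

n_0=7 n_1=17 n_2=11  [Q]
∂1: piv[be,bu,bv,de,dg,dm] rk=6  ker:du,dv,eg,em,eu,ev,gm,gu,gv,mv,uv
∂2: piv[beu,bev,buv,dem,deu,dev,egm,egv,emv] rk=9  ker:duv,euv
rk∂_2=9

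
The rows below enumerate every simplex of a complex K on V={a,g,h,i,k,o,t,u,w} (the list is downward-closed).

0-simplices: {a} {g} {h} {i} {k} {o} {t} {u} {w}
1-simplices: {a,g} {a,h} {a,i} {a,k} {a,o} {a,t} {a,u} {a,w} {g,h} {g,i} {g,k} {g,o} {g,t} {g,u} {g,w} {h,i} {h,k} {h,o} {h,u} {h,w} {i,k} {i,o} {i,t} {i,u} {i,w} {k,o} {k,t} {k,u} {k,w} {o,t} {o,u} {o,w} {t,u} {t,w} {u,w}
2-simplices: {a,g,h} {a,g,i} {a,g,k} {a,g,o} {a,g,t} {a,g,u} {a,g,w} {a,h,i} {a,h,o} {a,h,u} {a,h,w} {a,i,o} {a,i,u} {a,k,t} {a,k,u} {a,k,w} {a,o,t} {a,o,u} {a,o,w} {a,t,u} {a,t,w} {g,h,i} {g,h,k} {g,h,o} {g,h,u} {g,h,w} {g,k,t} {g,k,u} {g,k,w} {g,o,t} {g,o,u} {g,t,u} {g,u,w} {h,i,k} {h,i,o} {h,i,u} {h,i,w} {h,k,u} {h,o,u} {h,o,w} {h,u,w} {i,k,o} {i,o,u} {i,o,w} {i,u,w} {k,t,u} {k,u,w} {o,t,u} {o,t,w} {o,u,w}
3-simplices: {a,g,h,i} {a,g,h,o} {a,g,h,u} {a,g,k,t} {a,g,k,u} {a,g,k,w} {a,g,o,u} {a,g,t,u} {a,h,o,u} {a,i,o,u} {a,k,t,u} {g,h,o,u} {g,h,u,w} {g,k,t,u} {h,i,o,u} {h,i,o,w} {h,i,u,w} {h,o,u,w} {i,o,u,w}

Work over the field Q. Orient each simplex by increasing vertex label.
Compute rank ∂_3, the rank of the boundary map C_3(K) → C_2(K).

rank∂_3=16

n_0=9 n_1=35 n_2=50 n_3=19  [Q]
∂1: piv[ag,ah,ai,ak,ao,at,au,aw] rk=8  ker:gh,gi,gk,go,gt,gu,gw,hi,hk,ho,hu,hw,ik,io,it,iu,iw,ko,kt,ku,kw,ot,ou,ow,tu,tw,uw
∂2: piv[agh,agi,agk,ago,agt,agu,agw,ahi,aho,ahu,ahw,aio,aiu,akt,aku,akw,aot,aou,aow,atu,atw,ghk,guw,hik,hiw,iko] rk=26  ker:ghi,gho,ghu,ghw,gkt,gku,gkw,got,gou,gtu,hio,hiu,hku,hou,how,huw,iou,iow,iuw,ktu,kuw,otu,otw,ouw
∂3: piv[aghi,agho,aghu,agkt,agku,agkw,agou,agtu,ahou,aiou,aktu,ghuw,hiou,hiow,hiuw,houw] rk=16  ker:ghou,gktu,iouw
rk∂_3=16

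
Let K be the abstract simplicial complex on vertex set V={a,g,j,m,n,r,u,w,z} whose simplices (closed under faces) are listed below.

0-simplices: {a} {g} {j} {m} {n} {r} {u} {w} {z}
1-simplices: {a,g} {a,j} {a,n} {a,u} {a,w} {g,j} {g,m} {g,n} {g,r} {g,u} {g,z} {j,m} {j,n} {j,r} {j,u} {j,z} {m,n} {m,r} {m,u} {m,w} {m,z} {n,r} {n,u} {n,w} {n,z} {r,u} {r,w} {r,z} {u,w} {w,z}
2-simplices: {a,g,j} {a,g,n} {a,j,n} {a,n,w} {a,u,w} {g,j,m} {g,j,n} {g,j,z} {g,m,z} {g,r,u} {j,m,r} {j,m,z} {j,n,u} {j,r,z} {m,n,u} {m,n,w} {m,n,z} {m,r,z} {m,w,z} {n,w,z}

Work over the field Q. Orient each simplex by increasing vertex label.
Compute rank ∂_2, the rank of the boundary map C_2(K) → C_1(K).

rank∂_2=16

n_0=9 n_1=30 n_2=20  [Q]
∂1: piv[ag,aj,an,au,aw,gm,gr,gz] rk=8  ker:gj,gn,gu,jm,jn,jr,ju,jz,mn,mr,mu,mw,mz,nr,nu,nw,nz,ru,rw,rz,uw,wz
∂2: piv[agj,agn,ajn,anw,auw,gjm,gjz,gmz,gru,jmr,jnu,jrz,mnu,mnw,mnz,mwz] rk=16  ker:gjn,jmz,mrz,nwz
rk∂_2=16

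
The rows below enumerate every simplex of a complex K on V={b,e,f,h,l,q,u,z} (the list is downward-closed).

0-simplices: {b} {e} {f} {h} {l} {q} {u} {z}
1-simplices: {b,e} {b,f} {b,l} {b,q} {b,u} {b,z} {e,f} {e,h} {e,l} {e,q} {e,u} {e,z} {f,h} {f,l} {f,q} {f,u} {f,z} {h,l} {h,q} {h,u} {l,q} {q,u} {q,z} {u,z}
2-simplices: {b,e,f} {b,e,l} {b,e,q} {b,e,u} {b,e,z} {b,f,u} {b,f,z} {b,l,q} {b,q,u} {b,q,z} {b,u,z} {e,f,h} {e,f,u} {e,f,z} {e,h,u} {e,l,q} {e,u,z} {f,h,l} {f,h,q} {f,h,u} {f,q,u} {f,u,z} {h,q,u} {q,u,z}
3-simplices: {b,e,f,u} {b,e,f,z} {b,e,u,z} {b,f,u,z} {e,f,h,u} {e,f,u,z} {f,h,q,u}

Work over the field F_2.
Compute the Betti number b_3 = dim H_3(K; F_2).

b_3=1

n_0=8 n_1=24 n_2=24 n_3=7  [Z2]
∂1: piv[be,bf,bl,bq,bu,bz,eh] rk=7  ker:ef,el,eq,eu,ez,fh,fl,fq,fu,fz,hl,hq,hu,lq,qu,qz,uz
∂2: piv[bef,bel,beq,beu,bez,bfu,bfz,blq,bqu,bqz,buz,efh,ehu,fhl,fhq,fqu] rk=16  ker:efu,efz,elq,euz,fhu,fuz,hqu,quz
∂3: piv[befu,befz,beuz,bfuz,efhu,fhqu] rk=6  ker:efuz
b_3=(7−6)−0=1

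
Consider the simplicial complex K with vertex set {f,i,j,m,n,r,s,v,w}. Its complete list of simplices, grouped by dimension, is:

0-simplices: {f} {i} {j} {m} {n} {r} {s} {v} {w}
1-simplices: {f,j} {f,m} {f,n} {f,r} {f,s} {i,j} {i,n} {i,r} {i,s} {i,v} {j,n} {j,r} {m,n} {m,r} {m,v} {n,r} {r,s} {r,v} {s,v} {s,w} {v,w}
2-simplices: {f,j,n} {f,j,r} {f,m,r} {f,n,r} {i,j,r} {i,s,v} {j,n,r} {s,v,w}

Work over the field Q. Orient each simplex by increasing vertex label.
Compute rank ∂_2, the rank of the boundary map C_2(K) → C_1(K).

n_0=9 n_1=21 n_2=8  [Q]
∂1: piv[fj,fm,fn,fr,fs,ij,iv,sw] rk=8  ker:in,ir,is,jn,jr,mn,mr,mv,nr,rs,rv,sv,vw
∂2: piv[fjn,fjr,fmr,fnr,ijr,isv,svw] rk=7  ker:jnr
rk∂_2=7

rank∂_2=7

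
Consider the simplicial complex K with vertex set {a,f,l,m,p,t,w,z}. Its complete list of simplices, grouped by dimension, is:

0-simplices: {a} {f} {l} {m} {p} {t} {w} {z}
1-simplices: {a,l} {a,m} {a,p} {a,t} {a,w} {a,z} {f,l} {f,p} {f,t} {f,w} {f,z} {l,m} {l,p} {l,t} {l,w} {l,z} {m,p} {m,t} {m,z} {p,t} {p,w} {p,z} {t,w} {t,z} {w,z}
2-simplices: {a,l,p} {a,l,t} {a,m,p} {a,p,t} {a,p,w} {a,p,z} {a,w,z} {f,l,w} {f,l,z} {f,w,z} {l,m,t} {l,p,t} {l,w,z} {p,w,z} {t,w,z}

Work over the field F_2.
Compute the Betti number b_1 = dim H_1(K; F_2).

b_1=6

n_0=8 n_1=25 n_2=15  [Z2]
∂1: piv[al,am,ap,at,aw,az,fl] rk=7  ker:fp,ft,fw,fz,lm,lp,lt,lw,lz,mp,mt,mz,pt,pw,pz,tw,tz,wz
∂2: piv[alp,alt,amp,apt,apw,apz,awz,flw,flz,fwz,lmt,twz] rk=12  ker:lpt,lwz,pwz
b_1=(25−7)−12=6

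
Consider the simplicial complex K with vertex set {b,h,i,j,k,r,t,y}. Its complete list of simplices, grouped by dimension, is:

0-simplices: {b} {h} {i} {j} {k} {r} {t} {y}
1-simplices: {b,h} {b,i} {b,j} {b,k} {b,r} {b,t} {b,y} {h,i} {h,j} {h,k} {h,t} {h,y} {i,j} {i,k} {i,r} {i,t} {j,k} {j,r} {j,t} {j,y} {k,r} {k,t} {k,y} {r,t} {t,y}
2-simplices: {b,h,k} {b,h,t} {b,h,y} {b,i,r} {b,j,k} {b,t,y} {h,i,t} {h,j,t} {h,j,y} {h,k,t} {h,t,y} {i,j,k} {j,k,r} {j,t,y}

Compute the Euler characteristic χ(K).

χ(K)=-3

n_0=8 n_1=25 n_2=14
χ=+8−25+14=-3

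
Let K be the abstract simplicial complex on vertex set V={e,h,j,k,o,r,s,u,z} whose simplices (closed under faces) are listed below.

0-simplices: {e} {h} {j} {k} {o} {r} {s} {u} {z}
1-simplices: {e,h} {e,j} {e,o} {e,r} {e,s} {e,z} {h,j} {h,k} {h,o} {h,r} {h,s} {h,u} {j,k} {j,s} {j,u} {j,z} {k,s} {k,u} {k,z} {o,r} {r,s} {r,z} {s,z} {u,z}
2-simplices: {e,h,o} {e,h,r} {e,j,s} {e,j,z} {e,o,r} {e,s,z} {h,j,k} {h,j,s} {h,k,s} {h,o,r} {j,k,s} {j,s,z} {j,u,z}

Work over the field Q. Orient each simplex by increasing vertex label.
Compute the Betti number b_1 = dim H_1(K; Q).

n_0=9 n_1=24 n_2=13  [Q]
∂1: piv[eh,ej,eo,er,es,ez,hk,hu] rk=8  ker:hj,ho,hr,hs,jk,js,ju,jz,ks,ku,kz,or,rs,rz,sz,uz
∂2: piv[eho,ehr,ejs,ejz,eor,esz,hjk,hjs,hks,juz] rk=10  ker:hor,jks,jsz
b_1=(24−8)−10=6

b_1=6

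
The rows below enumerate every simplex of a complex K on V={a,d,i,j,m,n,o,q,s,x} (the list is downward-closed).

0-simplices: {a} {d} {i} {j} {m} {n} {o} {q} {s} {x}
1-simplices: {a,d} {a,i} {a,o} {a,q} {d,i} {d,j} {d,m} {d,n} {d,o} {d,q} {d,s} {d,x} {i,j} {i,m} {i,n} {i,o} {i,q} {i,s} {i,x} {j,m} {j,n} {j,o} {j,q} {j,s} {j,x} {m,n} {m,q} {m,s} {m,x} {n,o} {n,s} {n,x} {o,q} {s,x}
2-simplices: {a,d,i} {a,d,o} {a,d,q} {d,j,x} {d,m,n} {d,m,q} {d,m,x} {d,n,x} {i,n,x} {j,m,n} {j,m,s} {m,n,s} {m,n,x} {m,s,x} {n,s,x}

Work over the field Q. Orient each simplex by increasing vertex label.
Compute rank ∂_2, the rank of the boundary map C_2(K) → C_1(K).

n_0=10 n_1=34 n_2=15  [Q]
∂1: piv[ad,ai,ao,aq,dj,dm,dn,ds,dx] rk=9  ker:di,do,dq,ij,im,in,io,iq,is,ix,jm,jn,jo,jq,js,jx,mn,mq,ms,mx,no,ns,nx,oq,sx
∂2: piv[adi,ado,adq,djx,dmn,dmq,dmx,dnx,inx,jmn,jms,mns,msx] rk=13  ker:mnx,nsx
rk∂_2=13

rank∂_2=13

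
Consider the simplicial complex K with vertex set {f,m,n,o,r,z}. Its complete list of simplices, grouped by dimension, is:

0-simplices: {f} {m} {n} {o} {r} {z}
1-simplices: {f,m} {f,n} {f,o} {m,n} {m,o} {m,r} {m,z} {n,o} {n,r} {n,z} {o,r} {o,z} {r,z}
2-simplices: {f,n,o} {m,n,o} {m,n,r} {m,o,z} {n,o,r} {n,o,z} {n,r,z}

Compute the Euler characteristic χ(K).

n_0=6 n_1=13 n_2=7
χ=+6−13+7=0

χ(K)=0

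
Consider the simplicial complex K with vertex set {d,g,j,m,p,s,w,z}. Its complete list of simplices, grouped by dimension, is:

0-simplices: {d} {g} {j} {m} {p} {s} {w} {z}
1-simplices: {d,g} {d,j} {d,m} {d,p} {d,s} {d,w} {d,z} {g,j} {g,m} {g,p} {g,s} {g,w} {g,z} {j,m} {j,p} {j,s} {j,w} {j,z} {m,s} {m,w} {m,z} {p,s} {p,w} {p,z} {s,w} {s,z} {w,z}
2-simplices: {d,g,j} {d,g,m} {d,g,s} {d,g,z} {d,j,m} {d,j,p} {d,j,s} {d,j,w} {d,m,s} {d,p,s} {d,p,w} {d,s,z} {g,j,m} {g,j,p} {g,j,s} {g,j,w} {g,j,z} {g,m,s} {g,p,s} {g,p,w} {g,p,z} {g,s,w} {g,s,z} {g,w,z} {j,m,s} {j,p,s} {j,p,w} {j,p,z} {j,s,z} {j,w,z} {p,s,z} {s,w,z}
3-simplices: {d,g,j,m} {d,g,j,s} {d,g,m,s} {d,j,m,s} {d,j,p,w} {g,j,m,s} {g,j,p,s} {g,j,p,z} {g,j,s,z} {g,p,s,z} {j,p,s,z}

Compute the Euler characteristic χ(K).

χ(K)=2

n_0=8 n_1=27 n_2=32 n_3=11
χ=+8−27+32−11=2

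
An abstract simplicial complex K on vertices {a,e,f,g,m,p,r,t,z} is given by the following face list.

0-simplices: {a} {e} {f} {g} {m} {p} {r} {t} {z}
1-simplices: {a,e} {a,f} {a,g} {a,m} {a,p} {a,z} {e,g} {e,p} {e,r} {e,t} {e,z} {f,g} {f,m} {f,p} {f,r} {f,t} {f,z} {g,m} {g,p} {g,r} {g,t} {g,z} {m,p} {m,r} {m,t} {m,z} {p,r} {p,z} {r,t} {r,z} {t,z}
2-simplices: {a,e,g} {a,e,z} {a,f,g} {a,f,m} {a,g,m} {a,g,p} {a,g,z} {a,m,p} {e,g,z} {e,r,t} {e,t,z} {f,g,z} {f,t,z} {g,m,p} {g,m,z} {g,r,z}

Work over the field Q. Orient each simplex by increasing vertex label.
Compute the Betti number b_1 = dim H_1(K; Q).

n_0=9 n_1=31 n_2=16  [Q]
∂1: piv[ae,af,ag,am,ap,az,er,et] rk=8  ker:eg,ep,ez,fg,fm,fp,fr,ft,fz,gm,gp,gr,gt,gz,mp,mr,mt,mz,pr,pz,rt,rz,tz
∂2: piv[aeg,aez,afg,afm,agm,agp,agz,amp,ert,etz,fgz,ftz,gmz,grz] rk=14  ker:egz,gmp
b_1=(31−8)−14=9

b_1=9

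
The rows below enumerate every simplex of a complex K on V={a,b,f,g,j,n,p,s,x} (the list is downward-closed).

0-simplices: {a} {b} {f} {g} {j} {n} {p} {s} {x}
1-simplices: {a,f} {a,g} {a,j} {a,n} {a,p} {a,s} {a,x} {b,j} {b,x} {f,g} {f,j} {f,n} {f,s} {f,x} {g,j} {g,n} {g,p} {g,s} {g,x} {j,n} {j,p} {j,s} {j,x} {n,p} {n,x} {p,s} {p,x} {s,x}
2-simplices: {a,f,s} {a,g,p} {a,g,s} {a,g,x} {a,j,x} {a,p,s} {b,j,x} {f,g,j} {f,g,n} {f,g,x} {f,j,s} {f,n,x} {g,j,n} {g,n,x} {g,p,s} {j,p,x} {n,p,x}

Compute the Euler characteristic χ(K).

χ(K)=-2

n_0=9 n_1=28 n_2=17
χ=+9−28+17=-2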